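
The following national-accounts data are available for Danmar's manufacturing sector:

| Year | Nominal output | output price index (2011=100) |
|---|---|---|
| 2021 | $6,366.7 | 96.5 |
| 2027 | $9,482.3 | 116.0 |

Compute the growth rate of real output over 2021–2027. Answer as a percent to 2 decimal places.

23.90%

Real output 2021 = 6366.7 / 0.965 = 6597.62.
Real output 2027 = 9482.3 / 1.160 = 8174.40.
Real growth = 8174.40 / 6597.62 − 1 = 0.2390.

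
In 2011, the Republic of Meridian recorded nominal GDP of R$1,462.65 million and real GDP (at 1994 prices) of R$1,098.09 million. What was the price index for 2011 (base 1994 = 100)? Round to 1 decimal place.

133.2

price index = (Nominal / Real) × 100 = 1462.65 / 1098.09 × 100 = 133.20.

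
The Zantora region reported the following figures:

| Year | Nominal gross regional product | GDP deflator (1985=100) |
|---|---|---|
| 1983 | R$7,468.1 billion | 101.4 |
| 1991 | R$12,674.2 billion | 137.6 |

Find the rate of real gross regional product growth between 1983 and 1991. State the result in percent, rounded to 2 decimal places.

25.06%

Real gross regional product 1983 = 7468.1 / 1.014 = 7364.99.
Real gross regional product 1991 = 12674.2 / 1.376 = 9210.90.
Real growth = 9210.90 / 7364.99 − 1 = 0.2506.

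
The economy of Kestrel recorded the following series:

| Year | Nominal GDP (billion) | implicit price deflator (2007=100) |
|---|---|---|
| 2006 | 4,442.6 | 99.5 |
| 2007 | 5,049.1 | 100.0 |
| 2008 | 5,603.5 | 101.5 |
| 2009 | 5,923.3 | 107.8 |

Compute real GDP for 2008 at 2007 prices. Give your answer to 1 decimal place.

5,520.7 billion

Real GDP 2008 = 5603.5 / 1.015 = 5520.69.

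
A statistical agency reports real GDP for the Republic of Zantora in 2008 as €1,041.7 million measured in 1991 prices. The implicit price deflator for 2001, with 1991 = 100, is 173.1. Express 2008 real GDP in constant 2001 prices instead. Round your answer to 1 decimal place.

Real GDP in 2001 prices = Real GDP in 1991 prices × (P_2001/P_1991) = 1041.7 × 1.731 = 1803.18.

€1,803.2 million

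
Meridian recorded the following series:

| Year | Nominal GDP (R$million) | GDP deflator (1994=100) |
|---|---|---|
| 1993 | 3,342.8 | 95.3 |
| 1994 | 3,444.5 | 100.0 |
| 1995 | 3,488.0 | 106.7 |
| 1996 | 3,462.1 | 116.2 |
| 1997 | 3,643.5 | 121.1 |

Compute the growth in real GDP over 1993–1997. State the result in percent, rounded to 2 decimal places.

-14.23%

Real GDP 1993 = 3342.8/0.953 = 3507.66.
Real GDP 1997 = 3643.5/1.211 = 3008.67.
Change = 3008.67/3507.66 − 1 = -0.1423.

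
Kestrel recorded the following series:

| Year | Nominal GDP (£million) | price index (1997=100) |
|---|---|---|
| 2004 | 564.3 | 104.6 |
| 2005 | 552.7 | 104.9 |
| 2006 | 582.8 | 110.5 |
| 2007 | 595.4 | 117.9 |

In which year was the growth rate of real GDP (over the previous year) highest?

2006

2005: real = 552.7/1.049 = 526.88; growth vs 2004 (539.48) = -2.34%.
2006: real = 582.8/1.105 = 527.42; growth vs 2005 (526.88) = 0.10%.
2007: real = 595.4/1.179 = 505.00; growth vs 2006 (527.42) = -4.25%.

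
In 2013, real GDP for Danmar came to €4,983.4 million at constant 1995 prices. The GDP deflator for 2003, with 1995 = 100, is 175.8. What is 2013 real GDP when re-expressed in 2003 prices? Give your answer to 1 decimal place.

€8,760.8 million

Real GDP in 2003 prices = Real GDP in 1995 prices × (P_2003/P_1995) = 4983.4 × 1.758 = 8760.82.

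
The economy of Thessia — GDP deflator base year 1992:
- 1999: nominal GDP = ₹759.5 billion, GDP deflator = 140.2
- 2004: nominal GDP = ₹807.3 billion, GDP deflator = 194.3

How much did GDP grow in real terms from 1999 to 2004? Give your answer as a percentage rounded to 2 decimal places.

-23.30%

Deflate each year: 1999 → 759.5/1.402 = 541.73; 2004 → 807.3/1.943 = 415.49.
So real GDP changed by 415.49/541.73 − 1 = -0.2330, i.e. -23.30%.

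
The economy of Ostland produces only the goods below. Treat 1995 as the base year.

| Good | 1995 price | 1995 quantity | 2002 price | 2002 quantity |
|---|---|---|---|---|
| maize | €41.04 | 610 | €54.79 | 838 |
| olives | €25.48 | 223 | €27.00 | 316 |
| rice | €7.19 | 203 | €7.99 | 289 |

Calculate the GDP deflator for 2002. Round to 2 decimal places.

Nominal GDP 2002 = 54.79·838 + 27.00·316 + 7.99·289 = 56755.13.
Real GDP 2002 (at 1995 prices) = 41.04·838 + 25.48·316 + 7.19·289 = 44521.11.
Deflator = Nominal/Real × 100 = 56755.13/44521.11 × 100 = 127.479.

127.48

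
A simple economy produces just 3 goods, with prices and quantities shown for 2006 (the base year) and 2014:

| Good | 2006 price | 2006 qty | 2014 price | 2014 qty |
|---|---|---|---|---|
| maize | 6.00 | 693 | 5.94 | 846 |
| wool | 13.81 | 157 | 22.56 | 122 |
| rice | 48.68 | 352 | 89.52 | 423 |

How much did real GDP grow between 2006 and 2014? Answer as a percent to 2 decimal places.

Real GDP 2006 = Nominal GDP 2006 = 6.00·693 + 13.81·157 + 48.68·352 = 23461.53.
Real GDP 2014 (at 2006 prices) = 6.00·846 + 13.81·122 + 48.68·423 = 27352.46.
Real growth = 27352.46/23461.53 − 1 = 0.1658.

16.58%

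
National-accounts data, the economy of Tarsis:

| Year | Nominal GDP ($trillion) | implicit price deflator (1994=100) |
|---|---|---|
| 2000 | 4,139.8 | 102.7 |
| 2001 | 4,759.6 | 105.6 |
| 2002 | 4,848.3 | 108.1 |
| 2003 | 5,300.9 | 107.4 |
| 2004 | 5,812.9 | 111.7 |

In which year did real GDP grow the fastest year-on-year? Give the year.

2001

2001: real = 4759.6/1.056 = 4507.20; growth vs 2000 (4030.96) = 11.81%.
2002: real = 4848.3/1.081 = 4485.01; growth vs 2001 (4507.20) = -0.49%.
2003: real = 5300.9/1.074 = 4935.66; growth vs 2002 (4485.01) = 10.05%.
2004: real = 5812.9/1.117 = 5204.03; growth vs 2003 (4935.66) = 5.44%.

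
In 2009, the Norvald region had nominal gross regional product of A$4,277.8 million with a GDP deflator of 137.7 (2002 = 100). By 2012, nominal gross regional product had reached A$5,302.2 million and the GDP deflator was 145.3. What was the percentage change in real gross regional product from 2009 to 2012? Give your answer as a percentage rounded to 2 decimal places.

Deflate each year: 2009 → 4277.8/1.377 = 3106.61; 2012 → 5302.2/1.453 = 3649.14.
So real gross regional product changed by 3649.14/3106.61 − 1 = 0.1746, i.e. 17.46%.

17.46%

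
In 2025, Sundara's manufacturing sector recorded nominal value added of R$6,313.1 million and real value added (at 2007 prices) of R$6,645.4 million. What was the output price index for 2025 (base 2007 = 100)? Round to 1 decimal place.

95.0

output price index = (Nominal / Real) × 100 = 6313.1 / 6645.4 × 100 = 95.00.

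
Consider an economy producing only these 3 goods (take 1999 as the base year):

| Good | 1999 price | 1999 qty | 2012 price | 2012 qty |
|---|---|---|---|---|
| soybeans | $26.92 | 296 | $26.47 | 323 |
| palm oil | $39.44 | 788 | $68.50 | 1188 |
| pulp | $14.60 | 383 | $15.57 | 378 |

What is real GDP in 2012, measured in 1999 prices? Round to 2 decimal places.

$61068.68

Real GDP 2012 = Σ (p_1999 × q_2012) = 26.92·323 + 39.44·1188 + 14.60·378 = 61068.68.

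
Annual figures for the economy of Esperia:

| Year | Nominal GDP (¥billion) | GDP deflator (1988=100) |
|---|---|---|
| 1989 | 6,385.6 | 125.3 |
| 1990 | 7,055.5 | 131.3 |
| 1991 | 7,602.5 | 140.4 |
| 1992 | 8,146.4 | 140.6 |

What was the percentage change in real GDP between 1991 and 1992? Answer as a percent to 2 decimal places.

Real GDP 1991 = 7602.5/1.404 = 5414.89.
Real GDP 1992 = 8146.4/1.406 = 5794.03.
Change = 5794.03/5414.89 − 1 = 0.0700.

7.00%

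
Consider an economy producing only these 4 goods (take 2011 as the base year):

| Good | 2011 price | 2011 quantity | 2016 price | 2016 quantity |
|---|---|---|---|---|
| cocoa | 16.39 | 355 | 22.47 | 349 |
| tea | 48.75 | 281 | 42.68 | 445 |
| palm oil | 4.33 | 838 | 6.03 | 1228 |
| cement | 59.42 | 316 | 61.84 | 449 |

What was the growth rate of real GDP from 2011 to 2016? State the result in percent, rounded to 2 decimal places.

41.72%

Real GDP 2011 = Nominal GDP 2011 = 16.39·355 + 48.75·281 + 4.33·838 + 59.42·316 = 41922.46.
Real GDP 2016 (at 2011 prices) = 16.39·349 + 48.75·445 + 4.33·1228 + 59.42·449 = 59410.68.
Real growth = 59410.68/41922.46 − 1 = 0.4172.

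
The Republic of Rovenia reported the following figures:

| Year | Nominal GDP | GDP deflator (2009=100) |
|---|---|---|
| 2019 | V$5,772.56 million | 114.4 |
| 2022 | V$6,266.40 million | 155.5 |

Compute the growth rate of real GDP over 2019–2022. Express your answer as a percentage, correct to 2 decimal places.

-20.14%

Deflate each year: 2019 → 5772.56/1.144 = 5045.94; 2022 → 6266.40/1.555 = 4029.84.
So real GDP changed by 4029.84/5045.94 − 1 = -0.2014, i.e. -20.14%.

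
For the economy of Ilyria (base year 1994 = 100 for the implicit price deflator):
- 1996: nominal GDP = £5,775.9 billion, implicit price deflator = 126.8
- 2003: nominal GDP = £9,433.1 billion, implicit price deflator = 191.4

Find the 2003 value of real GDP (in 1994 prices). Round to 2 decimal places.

Real GDP = Nominal / (implicit price deflator/100) = 9433.1 / 1.914 = 4928.47.

£4,928.47 billion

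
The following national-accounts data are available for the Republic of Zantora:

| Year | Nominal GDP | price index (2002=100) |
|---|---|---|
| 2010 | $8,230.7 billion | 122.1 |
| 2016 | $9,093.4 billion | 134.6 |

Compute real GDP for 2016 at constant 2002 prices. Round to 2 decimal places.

$6,755.87 billion

Real GDP = Nominal / (price index/100) = 9093.4 / 1.346 = 6755.87.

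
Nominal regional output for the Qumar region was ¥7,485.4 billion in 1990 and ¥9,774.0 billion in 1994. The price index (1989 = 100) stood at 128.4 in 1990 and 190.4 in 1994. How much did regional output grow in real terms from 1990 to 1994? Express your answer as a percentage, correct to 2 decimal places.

Deflate each year: 1990 → 7485.4/1.284 = 5829.75; 1994 → 9774.0/1.904 = 5133.40.
So real regional output changed by 5133.40/5829.75 − 1 = -0.1194, i.e. -11.94%.

-11.94%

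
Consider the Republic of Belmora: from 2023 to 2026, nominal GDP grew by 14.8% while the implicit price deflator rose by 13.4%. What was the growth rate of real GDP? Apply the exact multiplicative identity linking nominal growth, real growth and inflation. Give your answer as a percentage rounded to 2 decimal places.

(1 + g_nom) = (1 + g_real)(1 + π), so g_real = 1.1480 / 1.1340 − 1 = 0.01235.

1.23%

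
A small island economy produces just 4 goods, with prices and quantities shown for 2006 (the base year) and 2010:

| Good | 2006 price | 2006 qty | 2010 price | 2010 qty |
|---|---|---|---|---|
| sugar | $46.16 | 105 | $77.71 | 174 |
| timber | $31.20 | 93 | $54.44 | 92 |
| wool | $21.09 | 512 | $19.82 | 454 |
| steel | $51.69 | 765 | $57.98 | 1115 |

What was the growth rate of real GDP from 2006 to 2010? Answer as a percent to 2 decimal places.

Real GDP 2006 = Nominal GDP 2006 = 46.16·105 + 31.20·93 + 21.09·512 + 51.69·765 = 58089.33.
Real GDP 2010 (at 2006 prices) = 46.16·174 + 31.20·92 + 21.09·454 + 51.69·1115 = 78111.45.
Real growth = 78111.45/58089.33 − 1 = 0.3447.

34.47%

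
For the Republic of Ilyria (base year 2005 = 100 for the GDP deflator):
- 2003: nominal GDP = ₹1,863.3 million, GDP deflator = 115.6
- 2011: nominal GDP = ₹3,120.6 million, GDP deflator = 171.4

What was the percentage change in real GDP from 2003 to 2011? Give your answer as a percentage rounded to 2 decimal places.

12.95%

Deflate each year: 2003 → 1863.3/1.156 = 1611.85; 2011 → 3120.6/1.714 = 1820.65.
So real GDP changed by 1820.65/1611.85 − 1 = 0.1295, i.e. 12.95%.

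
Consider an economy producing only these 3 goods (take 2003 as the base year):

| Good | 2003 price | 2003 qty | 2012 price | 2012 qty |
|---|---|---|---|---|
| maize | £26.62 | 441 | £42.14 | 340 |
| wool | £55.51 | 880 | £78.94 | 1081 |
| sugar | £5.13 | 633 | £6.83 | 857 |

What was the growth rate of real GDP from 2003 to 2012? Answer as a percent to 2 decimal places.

15.07%

Real GDP 2003 = Nominal GDP 2003 = 26.62·441 + 55.51·880 + 5.13·633 = 63835.51.
Real GDP 2012 (at 2003 prices) = 26.62·340 + 55.51·1081 + 5.13·857 = 73453.52.
Real growth = 73453.52/63835.51 − 1 = 0.1507.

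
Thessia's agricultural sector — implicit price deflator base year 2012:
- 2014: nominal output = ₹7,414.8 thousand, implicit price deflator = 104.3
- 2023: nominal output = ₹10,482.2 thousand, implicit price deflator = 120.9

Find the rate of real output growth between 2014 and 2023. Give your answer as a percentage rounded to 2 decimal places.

Real output 2014 = 7414.8 / 1.043 = 7109.11.
Real output 2023 = 10482.2 / 1.209 = 8670.14.
Real growth = 8670.14 / 7109.11 − 1 = 0.2196.

21.96%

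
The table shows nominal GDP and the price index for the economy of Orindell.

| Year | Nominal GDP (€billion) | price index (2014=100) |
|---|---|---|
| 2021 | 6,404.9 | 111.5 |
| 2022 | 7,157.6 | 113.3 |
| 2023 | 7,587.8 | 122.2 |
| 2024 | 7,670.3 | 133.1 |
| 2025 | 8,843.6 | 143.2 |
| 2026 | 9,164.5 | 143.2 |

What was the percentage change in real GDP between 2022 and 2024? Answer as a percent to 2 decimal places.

Real GDP 2022 = 7157.6/1.133 = 6317.39.
Real GDP 2024 = 7670.3/1.331 = 5762.81.
Change = 5762.81/6317.39 − 1 = -0.0878.

-8.78%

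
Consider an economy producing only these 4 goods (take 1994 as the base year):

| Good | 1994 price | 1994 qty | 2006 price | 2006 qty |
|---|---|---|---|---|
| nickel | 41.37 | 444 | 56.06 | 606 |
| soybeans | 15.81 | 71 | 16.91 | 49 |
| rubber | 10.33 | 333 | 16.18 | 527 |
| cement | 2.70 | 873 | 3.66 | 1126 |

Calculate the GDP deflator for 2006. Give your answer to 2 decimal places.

138.22

Nominal GDP 2006 = 56.06·606 + 16.91·49 + 16.18·527 + 3.66·1126 = 47448.97.
Real GDP 2006 (at 1994 prices) = 41.37·606 + 15.81·49 + 10.33·527 + 2.70·1126 = 34329.02.
Deflator = Nominal/Real × 100 = 47448.97/34329.02 × 100 = 138.218.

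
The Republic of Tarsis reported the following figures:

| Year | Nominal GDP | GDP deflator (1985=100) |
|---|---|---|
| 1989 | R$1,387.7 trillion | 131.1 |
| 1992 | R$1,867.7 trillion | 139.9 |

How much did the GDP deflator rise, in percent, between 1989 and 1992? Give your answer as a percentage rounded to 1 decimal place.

Price-level change = 139.9 / 131.1 − 1 = 0.0671.

6.7%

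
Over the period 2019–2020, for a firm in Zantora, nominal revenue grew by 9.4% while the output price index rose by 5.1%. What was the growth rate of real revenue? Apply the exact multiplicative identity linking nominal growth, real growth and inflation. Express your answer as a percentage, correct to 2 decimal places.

4.09%

(1 + g_nom) = (1 + g_real)(1 + π), so g_real = 1.0940 / 1.0510 − 1 = 0.04091.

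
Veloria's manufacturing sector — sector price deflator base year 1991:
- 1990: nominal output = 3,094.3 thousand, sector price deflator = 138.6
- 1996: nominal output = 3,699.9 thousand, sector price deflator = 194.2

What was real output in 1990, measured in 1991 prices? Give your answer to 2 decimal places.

Real output = Nominal / (sector price deflator/100) = 3094.3 / 1.386 = 2232.54.

2,232.54 thousand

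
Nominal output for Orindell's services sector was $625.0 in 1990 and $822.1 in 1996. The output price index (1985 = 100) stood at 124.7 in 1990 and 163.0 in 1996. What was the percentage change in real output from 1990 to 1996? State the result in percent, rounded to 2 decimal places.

Deflate each year: 1990 → 625.0/1.247 = 501.20; 1996 → 822.1/1.630 = 504.36.
So real output changed by 504.36/501.20 − 1 = 0.0063, i.e. 0.63%.

0.63%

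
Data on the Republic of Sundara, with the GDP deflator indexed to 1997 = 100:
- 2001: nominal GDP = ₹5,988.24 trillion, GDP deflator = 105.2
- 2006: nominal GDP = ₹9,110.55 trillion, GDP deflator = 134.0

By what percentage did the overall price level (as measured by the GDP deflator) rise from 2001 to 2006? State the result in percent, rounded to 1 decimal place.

Price-level change = 134.0 / 105.2 − 1 = 0.2738.

27.4%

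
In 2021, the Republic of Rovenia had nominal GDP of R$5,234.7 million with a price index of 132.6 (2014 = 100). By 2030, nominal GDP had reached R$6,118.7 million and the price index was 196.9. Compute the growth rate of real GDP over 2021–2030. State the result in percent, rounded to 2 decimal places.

Deflate each year: 2021 → 5234.7/1.326 = 3947.74; 2030 → 6118.7/1.969 = 3107.52.
So real GDP changed by 3107.52/3947.74 − 1 = -0.2128, i.e. -21.28%.

-21.28%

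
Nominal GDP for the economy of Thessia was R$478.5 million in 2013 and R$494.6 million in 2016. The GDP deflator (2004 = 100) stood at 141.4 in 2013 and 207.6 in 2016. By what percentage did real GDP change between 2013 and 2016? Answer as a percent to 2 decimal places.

-29.60%

Real GDP 2013 = 478.5 / 1.414 = 338.40.
Real GDP 2016 = 494.6 / 2.076 = 238.25.
Real growth = 238.25 / 338.40 − 1 = -0.2960.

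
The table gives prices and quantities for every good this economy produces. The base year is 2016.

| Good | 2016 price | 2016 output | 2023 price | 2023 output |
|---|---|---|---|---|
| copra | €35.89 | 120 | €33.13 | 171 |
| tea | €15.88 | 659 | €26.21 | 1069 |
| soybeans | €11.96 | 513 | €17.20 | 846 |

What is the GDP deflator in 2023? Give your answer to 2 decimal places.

145.15

Nominal GDP 2023 = 33.13·171 + 26.21·1069 + 17.20·846 = 48234.92.
Real GDP 2023 (at 2016 prices) = 35.89·171 + 15.88·1069 + 11.96·846 = 33231.07.
Deflator = Nominal/Real × 100 = 48234.92/33231.07 × 100 = 145.150.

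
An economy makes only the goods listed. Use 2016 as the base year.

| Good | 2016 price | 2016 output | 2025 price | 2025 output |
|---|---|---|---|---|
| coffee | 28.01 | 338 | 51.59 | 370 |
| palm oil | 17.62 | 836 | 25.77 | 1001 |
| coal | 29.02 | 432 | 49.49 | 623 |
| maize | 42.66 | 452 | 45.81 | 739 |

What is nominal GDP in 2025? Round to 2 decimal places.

Nominal GDP 2025 = Σ (p_2025 × q_2025) = 51.59·370 + 25.77·1001 + 49.49·623 + 45.81·739 = 109569.93.

109569.93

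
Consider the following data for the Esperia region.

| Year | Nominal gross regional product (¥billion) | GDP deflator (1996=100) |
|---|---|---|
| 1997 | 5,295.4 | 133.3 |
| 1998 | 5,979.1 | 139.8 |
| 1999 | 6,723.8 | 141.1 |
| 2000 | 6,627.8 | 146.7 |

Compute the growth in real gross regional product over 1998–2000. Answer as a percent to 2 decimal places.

Real gross regional product 1998 = 5979.1/1.398 = 4276.90.
Real gross regional product 2000 = 6627.8/1.467 = 4517.93.
Change = 4517.93/4276.90 − 1 = 0.0564.

5.64%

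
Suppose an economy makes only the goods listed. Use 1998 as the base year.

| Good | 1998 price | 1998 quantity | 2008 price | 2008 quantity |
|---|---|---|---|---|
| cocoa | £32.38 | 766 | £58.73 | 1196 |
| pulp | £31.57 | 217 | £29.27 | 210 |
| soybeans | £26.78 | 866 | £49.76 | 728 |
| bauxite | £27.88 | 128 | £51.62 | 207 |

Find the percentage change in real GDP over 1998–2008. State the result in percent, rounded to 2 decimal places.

20.90%

Real GDP 1998 = Nominal GDP 1998 = 32.38·766 + 31.57·217 + 26.78·866 + 27.88·128 = 58413.89.
Real GDP 2008 (at 1998 prices) = 32.38·1196 + 31.57·210 + 26.78·728 + 27.88·207 = 70623.18.
Real growth = 70623.18/58413.89 − 1 = 0.2090.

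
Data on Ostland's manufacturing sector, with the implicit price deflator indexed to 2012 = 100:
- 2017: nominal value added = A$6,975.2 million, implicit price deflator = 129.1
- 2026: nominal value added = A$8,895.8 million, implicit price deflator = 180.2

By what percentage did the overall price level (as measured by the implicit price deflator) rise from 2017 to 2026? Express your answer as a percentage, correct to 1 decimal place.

39.6%

Price-level change = 180.2 / 129.1 − 1 = 0.3958.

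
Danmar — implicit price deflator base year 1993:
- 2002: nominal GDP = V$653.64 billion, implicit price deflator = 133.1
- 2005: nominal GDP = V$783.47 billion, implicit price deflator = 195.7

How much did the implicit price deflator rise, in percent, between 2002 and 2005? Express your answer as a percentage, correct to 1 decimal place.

47.0%

Price-level change = 195.7 / 133.1 − 1 = 0.4703.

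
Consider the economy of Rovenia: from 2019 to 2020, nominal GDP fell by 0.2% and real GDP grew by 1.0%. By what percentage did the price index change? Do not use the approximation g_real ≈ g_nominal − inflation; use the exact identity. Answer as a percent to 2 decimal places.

(1 + g_nom) = (1 + g_real)(1 + π), so π = 0.9980 / 1.0100 − 1 = -0.01188.

-1.19%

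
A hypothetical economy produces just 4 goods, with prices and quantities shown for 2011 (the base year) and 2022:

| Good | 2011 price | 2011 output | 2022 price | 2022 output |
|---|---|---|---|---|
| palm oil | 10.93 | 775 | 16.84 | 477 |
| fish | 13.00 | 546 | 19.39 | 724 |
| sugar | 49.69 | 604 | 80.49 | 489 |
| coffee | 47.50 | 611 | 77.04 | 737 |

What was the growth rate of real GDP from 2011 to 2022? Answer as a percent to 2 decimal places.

-0.90%

Real GDP 2011 = Nominal GDP 2011 = 10.93·775 + 13.00·546 + 49.69·604 + 47.50·611 = 74604.01.
Real GDP 2022 (at 2011 prices) = 10.93·477 + 13.00·724 + 49.69·489 + 47.50·737 = 73931.52.
Real growth = 73931.52/74604.01 − 1 = -0.0090.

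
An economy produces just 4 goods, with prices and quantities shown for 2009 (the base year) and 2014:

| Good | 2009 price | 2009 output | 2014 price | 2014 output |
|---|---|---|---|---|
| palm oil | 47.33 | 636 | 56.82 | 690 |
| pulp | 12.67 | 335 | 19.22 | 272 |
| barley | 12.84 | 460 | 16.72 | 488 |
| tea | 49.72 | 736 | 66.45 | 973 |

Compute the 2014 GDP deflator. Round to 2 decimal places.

129.20

Nominal GDP 2014 = 56.82·690 + 19.22·272 + 16.72·488 + 66.45·973 = 117248.85.
Real GDP 2014 (at 2009 prices) = 47.33·690 + 12.67·272 + 12.84·488 + 49.72·973 = 90747.42.
Deflator = Nominal/Real × 100 = 117248.85/90747.42 × 100 = 129.204.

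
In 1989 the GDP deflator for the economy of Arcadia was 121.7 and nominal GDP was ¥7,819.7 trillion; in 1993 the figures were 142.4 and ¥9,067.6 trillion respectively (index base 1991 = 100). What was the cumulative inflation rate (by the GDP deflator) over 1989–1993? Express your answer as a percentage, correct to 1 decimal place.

Price-level change = 142.4 / 121.7 − 1 = 0.1701.

17.0%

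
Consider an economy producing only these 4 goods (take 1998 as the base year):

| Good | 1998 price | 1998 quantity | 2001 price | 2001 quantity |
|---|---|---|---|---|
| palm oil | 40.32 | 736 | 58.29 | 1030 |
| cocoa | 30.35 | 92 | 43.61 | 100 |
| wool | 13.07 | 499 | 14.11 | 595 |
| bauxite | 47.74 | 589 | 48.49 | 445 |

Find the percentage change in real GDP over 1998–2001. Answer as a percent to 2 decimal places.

9.65%

Real GDP 1998 = Nominal GDP 1998 = 40.32·736 + 30.35·92 + 13.07·499 + 47.74·589 = 67108.51.
Real GDP 2001 (at 1998 prices) = 40.32·1030 + 30.35·100 + 13.07·595 + 47.74·445 = 73585.55.
Real growth = 73585.55/67108.51 − 1 = 0.0965.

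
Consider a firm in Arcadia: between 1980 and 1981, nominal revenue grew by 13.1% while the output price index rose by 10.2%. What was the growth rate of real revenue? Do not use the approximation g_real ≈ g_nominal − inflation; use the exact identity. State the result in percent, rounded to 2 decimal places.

(1 + g_nom) = (1 + g_real)(1 + π), so g_real = 1.1310 / 1.1020 − 1 = 0.02632.

2.63%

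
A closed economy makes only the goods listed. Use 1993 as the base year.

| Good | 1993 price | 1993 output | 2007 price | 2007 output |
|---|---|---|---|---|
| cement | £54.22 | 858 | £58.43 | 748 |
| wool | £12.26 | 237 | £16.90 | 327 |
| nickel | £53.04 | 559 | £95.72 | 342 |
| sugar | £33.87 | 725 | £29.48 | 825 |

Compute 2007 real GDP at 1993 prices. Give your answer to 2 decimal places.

£90648.01

Real GDP 2007 = Σ (p_1993 × q_2007) = 54.22·748 + 12.26·327 + 53.04·342 + 33.87·825 = 90648.01.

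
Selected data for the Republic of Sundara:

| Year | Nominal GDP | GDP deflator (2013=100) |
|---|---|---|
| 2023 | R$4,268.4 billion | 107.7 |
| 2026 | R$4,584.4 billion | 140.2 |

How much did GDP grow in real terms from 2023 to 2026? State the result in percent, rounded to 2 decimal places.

-17.49%

Real GDP 2023 = 4268.4 / 1.077 = 3963.23.
Real GDP 2026 = 4584.4 / 1.402 = 3269.90.
Real growth = 3269.90 / 3963.23 − 1 = -0.1749.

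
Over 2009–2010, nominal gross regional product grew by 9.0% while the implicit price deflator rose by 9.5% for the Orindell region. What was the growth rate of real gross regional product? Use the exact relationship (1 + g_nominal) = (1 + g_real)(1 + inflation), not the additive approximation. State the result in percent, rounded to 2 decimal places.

(1 + g_nom) = (1 + g_real)(1 + π), so g_real = 1.0900 / 1.0950 − 1 = -0.00457.

-0.46%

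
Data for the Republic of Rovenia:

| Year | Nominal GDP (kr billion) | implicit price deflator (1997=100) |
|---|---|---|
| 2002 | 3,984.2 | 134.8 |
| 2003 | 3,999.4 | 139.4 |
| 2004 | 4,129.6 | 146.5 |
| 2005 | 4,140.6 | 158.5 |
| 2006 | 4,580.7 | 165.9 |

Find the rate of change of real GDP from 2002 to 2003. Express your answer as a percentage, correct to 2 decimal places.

Real GDP 2002 = 3984.2/1.348 = 2955.64.
Real GDP 2003 = 3999.4/1.394 = 2869.01.
Change = 2869.01/2955.64 − 1 = -0.0293.

-2.93%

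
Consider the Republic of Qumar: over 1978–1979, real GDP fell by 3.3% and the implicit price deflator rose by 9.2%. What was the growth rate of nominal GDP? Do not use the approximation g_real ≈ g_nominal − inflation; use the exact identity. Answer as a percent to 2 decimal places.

(1 + g_nom) = (1 + g_real)(1 + π) = 0.9670 × 1.0920 = 1.05596.

5.60%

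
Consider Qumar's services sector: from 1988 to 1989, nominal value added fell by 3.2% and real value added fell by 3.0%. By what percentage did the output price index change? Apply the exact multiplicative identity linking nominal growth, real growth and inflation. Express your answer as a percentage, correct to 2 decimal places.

-0.21%

(1 + g_nom) = (1 + g_real)(1 + π), so π = 0.9680 / 0.9700 − 1 = -0.00206.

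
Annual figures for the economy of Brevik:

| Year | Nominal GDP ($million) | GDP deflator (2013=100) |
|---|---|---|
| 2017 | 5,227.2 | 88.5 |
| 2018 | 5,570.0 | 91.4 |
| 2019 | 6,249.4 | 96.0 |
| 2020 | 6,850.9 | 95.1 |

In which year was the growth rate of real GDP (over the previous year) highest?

2020

2018: real = 5570.0/0.914 = 6094.09; growth vs 2017 (5906.44) = 3.18%.
2019: real = 6249.4/0.960 = 6509.79; growth vs 2018 (6094.09) = 6.82%.
2020: real = 6850.9/0.951 = 7203.89; growth vs 2019 (6509.79) = 10.66%.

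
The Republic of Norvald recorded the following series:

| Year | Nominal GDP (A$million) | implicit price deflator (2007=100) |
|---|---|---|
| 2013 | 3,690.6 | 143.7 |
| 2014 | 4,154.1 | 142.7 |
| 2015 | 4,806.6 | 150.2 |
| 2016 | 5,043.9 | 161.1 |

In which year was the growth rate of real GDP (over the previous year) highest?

2014

2014: real = 4154.1/1.427 = 2911.07; growth vs 2013 (2568.27) = 13.35%.
2015: real = 4806.6/1.502 = 3200.13; growth vs 2014 (2911.07) = 9.93%.
2016: real = 5043.9/1.611 = 3130.91; growth vs 2015 (3200.13) = -2.16%.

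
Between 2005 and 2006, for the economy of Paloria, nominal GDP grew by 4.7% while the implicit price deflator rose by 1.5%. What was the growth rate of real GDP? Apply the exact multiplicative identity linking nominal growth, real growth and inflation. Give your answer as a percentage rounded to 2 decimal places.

3.15%

(1 + g_nom) = (1 + g_real)(1 + π), so g_real = 1.0470 / 1.0150 − 1 = 0.03153.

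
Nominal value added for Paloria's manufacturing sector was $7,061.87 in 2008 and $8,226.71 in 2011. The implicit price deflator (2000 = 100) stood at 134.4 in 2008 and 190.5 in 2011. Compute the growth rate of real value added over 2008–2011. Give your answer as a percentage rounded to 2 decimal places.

Real value added 2008 = 7061.87 / 1.344 = 5254.37.
Real value added 2011 = 8226.71 / 1.905 = 4318.48.
Real growth = 4318.48 / 5254.37 − 1 = -0.1781.

-17.81%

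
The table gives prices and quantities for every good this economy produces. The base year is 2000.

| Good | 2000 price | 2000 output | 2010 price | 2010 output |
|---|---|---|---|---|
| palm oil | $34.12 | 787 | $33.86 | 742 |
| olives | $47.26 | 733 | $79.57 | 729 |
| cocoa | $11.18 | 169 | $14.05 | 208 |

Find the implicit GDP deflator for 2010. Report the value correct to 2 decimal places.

Nominal GDP 2010 = 33.86·742 + 79.57·729 + 14.05·208 = 86053.05.
Real GDP 2010 (at 2000 prices) = 34.12·742 + 47.26·729 + 11.18·208 = 62095.02.
Deflator = Nominal/Real × 100 = 86053.05/62095.02 × 100 = 138.583.

138.58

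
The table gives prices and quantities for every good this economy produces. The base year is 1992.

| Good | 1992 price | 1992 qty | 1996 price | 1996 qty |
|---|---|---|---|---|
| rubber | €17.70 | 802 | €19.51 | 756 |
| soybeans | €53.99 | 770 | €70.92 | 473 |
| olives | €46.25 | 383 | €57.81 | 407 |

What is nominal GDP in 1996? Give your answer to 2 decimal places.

Nominal GDP 1996 = Σ (p_1996 × q_1996) = 19.51·756 + 70.92·473 + 57.81·407 = 71823.39.

€71823.39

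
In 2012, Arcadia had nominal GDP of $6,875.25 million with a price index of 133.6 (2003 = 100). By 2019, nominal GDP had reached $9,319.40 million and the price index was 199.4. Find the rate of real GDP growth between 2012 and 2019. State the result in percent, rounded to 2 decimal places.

Deflate each year: 2012 → 6875.25/1.336 = 5146.15; 2019 → 9319.40/1.994 = 4673.72.
So real GDP changed by 4673.72/5146.15 − 1 = -0.0918, i.e. -9.18%.

-9.18%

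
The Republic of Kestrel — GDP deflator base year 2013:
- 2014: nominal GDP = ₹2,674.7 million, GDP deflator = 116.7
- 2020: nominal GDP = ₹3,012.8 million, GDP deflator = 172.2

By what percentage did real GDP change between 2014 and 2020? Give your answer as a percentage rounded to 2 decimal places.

-23.66%

Real GDP 2014 = 2674.7 / 1.167 = 2291.95.
Real GDP 2020 = 3012.8 / 1.722 = 1749.59.
Real growth = 1749.59 / 2291.95 − 1 = -0.2366.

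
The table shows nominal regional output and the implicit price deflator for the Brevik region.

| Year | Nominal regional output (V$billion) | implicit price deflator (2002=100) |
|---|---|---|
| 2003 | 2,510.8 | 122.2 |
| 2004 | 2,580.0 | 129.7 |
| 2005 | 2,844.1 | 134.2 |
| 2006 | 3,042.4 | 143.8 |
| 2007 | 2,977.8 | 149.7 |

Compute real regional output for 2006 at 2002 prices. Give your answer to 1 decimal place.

V$2,115.7 billion

Real regional output 2006 = 3042.4 / 1.438 = 2115.72.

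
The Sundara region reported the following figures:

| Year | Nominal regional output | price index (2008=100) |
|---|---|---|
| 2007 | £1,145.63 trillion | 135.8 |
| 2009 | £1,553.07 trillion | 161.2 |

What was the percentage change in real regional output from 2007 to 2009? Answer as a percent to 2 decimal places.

14.20%

Deflate each year: 2007 → 1145.63/1.358 = 843.62; 2009 → 1553.07/1.612 = 963.44.
So real regional output changed by 963.44/843.62 − 1 = 0.1420, i.e. 14.20%.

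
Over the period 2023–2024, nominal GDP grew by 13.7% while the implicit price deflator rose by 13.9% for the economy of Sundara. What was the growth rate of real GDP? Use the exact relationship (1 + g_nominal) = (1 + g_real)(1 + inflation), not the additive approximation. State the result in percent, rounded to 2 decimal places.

(1 + g_nom) = (1 + g_real)(1 + π), so g_real = 1.1370 / 1.1390 − 1 = -0.00176.

-0.18%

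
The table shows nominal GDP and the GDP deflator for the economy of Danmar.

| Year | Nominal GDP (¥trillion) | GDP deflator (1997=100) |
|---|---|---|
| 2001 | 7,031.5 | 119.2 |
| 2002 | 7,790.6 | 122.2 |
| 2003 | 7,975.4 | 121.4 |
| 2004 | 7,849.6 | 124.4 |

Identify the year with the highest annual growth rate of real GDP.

2002

2002: real = 7790.6/1.222 = 6375.29; growth vs 2001 (5898.91) = 8.08%.
2003: real = 7975.4/1.214 = 6569.52; growth vs 2002 (6375.29) = 3.05%.
2004: real = 7849.6/1.244 = 6309.97; growth vs 2003 (6569.52) = -3.95%.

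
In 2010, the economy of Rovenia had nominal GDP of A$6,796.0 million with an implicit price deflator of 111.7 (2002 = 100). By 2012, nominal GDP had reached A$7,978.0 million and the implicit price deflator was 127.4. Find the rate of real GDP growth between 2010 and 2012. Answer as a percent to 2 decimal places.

2.93%

Deflate each year: 2010 → 6796.0/1.117 = 6084.15; 2012 → 7978.0/1.274 = 6262.17.
So real GDP changed by 6262.17/6084.15 − 1 = 0.0293, i.e. 2.93%.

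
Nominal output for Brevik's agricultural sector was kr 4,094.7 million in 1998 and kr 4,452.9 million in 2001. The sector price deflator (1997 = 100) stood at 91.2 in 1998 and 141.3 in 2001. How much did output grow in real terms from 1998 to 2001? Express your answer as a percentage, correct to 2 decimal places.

Real output 1998 = 4094.7 / 0.912 = 4489.80.
Real output 2001 = 4452.9 / 1.413 = 3151.38.
Real growth = 3151.38 / 4489.80 − 1 = -0.2981.

-29.81%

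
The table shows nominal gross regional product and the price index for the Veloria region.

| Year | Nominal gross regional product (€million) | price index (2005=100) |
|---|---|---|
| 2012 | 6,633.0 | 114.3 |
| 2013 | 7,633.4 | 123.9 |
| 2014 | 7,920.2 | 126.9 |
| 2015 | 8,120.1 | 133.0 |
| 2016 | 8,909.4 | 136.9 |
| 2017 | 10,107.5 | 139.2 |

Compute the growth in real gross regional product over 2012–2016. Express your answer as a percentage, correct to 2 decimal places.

12.15%

Real gross regional product 2012 = 6633.0/1.143 = 5803.15.
Real gross regional product 2016 = 8909.4/1.369 = 6507.96.
Change = 6507.96/5803.15 − 1 = 0.1215.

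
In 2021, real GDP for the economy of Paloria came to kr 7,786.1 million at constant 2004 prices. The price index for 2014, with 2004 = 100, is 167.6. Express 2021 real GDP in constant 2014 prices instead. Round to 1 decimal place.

Real GDP in 2014 prices = Real GDP in 2004 prices × (P_2014/P_2004) = 7786.1 × 1.676 = 13049.50.

kr 13,049.5 million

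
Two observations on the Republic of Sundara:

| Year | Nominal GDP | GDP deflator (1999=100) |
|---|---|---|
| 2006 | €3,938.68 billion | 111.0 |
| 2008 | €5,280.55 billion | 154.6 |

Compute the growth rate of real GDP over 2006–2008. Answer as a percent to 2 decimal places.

-3.74%

Real GDP 2006 = 3938.68 / 1.110 = 3548.36.
Real GDP 2008 = 5280.55 / 1.546 = 3415.62.
Real growth = 3415.62 / 3548.36 − 1 = -0.0374.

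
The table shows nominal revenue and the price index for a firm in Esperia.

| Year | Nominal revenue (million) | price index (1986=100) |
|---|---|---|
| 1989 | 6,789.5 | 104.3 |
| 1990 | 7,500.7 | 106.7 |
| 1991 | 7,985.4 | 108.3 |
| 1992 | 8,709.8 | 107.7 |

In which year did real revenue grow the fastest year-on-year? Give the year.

1992

1990: real = 7500.7/1.067 = 7029.71; growth vs 1989 (6509.59) = 7.99%.
1991: real = 7985.4/1.083 = 7373.41; growth vs 1990 (7029.71) = 4.89%.
1992: real = 8709.8/1.077 = 8087.09; growth vs 1991 (7373.41) = 9.68%.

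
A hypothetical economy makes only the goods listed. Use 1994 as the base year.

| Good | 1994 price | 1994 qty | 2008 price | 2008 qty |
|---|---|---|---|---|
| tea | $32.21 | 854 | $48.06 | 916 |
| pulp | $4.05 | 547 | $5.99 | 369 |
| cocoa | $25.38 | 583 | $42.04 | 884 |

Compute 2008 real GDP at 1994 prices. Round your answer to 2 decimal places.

Real GDP 2008 = Σ (p_1994 × q_2008) = 32.21·916 + 4.05·369 + 25.38·884 = 53434.73.

$53434.73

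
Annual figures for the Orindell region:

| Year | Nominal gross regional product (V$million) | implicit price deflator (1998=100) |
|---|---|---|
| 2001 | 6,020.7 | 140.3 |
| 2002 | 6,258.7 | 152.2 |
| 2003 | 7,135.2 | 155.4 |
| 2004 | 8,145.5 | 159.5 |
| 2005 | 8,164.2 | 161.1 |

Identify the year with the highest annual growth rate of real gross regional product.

2002: real = 6258.7/1.522 = 4112.16; growth vs 2001 (4291.30) = -4.17%.
2003: real = 7135.2/1.554 = 4591.51; growth vs 2002 (4112.16) = 11.66%.
2004: real = 8145.5/1.595 = 5106.90; growth vs 2003 (4591.51) = 11.22%.
2005: real = 8164.2/1.611 = 5067.78; growth vs 2004 (5106.90) = -0.77%.

2003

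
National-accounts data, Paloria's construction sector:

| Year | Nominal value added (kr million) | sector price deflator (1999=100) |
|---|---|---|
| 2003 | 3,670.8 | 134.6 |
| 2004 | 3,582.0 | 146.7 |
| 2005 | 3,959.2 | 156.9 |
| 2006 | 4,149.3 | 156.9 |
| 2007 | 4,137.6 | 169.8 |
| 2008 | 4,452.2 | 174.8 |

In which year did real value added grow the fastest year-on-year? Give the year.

2004: real = 3582.0/1.467 = 2441.72; growth vs 2003 (2727.19) = -10.47%.
2005: real = 3959.2/1.569 = 2523.39; growth vs 2004 (2441.72) = 3.34%.
2006: real = 4149.3/1.569 = 2644.55; growth vs 2005 (2523.39) = 4.80%.
2007: real = 4137.6/1.698 = 2436.75; growth vs 2006 (2644.55) = -7.86%.
2008: real = 4452.2/1.748 = 2547.03; growth vs 2007 (2436.75) = 4.53%.

2006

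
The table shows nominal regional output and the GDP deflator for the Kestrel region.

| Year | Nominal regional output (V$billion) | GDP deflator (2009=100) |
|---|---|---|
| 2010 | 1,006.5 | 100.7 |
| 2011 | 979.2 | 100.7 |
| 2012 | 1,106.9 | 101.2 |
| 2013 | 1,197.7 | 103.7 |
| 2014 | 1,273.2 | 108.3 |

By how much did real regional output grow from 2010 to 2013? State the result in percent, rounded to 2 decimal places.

15.55%

Real regional output 2010 = 1006.5/1.007 = 999.50.
Real regional output 2013 = 1197.7/1.037 = 1154.97.
Change = 1154.97/999.50 − 1 = 0.1555.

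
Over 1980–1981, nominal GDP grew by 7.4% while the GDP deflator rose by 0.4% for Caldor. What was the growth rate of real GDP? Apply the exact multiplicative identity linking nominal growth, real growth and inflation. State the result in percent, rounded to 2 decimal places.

(1 + g_nom) = (1 + g_real)(1 + π), so g_real = 1.0740 / 1.0040 − 1 = 0.06972.

6.97%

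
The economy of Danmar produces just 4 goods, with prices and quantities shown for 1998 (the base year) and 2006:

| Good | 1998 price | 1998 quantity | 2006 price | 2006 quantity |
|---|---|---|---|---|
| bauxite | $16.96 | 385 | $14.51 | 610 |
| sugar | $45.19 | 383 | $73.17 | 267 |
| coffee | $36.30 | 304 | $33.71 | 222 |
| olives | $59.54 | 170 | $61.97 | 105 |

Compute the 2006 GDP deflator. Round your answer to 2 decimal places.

115.40

Nominal GDP 2006 = 14.51·610 + 73.17·267 + 33.71·222 + 61.97·105 = 42377.96.
Real GDP 2006 (at 1998 prices) = 16.96·610 + 45.19·267 + 36.30·222 + 59.54·105 = 36721.63.
Deflator = Nominal/Real × 100 = 42377.96/36721.63 × 100 = 115.403.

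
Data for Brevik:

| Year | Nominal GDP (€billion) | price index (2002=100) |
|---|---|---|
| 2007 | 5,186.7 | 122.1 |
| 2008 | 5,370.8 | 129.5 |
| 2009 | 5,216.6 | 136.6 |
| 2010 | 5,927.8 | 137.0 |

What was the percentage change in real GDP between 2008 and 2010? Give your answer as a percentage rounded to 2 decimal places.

4.33%

Real GDP 2008 = 5370.8/1.295 = 4147.34.
Real GDP 2010 = 5927.8/1.370 = 4326.86.
Change = 4326.86/4147.34 − 1 = 0.0433.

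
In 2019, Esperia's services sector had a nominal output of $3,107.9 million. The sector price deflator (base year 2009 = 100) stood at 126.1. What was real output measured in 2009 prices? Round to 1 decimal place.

$2,464.6 million

Real output = Nominal / (sector price deflator/100) = 3107.9 / 1.261 = 2464.63.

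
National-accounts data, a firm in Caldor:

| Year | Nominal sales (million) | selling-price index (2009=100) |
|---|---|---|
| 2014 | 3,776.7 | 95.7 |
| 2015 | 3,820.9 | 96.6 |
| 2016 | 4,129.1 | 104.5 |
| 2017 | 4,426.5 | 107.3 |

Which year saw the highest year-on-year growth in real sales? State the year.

2017

2015: real = 3820.9/0.966 = 3955.38; growth vs 2014 (3946.39) = 0.23%.
2016: real = 4129.1/1.045 = 3951.29; growth vs 2015 (3955.38) = -0.10%.
2017: real = 4426.5/1.073 = 4125.35; growth vs 2016 (3951.29) = 4.41%.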